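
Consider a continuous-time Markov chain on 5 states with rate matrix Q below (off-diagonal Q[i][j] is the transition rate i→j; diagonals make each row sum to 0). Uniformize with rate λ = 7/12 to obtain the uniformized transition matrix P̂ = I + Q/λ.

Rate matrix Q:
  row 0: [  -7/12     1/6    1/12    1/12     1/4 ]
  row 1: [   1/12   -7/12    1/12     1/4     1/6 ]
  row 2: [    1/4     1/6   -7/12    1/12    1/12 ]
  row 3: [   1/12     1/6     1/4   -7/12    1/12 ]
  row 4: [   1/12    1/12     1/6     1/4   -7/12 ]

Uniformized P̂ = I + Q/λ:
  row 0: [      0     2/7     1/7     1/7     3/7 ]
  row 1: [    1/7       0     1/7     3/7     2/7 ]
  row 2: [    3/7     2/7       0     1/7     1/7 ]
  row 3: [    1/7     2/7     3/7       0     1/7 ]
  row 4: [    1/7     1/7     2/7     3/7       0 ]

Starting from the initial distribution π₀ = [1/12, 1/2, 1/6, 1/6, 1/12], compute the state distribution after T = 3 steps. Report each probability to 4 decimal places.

π = [0.1849, 0.1983, 0.1939, 0.2269, 0.1961]

t=0: π = [0.0833, 0.5000, 0.1667, 0.1667, 0.0833]
t=1: π = [0.1786, 0.1310, 0.1786, 0.2857, 0.2262]
t=2: π = [0.1684, 0.2160, 0.2313, 0.2041, 0.1803]
t=3: π = [0.1849, 0.1983, 0.1939, 0.2269, 0.1961]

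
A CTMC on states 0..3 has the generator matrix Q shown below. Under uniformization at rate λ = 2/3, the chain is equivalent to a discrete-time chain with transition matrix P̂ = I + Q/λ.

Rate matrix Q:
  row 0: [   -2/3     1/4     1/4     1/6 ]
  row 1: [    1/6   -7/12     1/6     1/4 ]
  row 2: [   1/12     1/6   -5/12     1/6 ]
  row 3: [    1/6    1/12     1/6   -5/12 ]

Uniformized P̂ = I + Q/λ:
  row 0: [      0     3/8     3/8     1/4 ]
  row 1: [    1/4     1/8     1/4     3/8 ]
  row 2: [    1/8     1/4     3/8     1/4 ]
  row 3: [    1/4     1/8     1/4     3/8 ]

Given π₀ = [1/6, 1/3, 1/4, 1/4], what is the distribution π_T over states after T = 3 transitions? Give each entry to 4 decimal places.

t=0: π = [0.1667, 0.3333, 0.2500, 0.2500]
t=1: π = [0.1771, 0.1979, 0.3021, 0.3229]
t=2: π = [0.1680, 0.2070, 0.3099, 0.3151]
t=3: π = [0.1693, 0.2057, 0.3097, 0.3153]

π = [0.1693, 0.2057, 0.3097, 0.3153]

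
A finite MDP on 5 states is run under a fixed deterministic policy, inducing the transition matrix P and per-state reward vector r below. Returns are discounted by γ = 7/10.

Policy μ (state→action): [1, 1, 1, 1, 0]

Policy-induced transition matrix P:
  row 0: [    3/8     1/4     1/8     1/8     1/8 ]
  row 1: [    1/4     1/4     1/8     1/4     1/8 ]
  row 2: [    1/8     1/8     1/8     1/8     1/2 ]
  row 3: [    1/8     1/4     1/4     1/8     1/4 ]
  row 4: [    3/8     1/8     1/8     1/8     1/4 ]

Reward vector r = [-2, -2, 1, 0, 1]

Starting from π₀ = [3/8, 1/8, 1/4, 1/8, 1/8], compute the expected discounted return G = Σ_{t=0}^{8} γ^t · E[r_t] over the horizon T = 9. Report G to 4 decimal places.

G = -1.8934

t=0: π = [0.3750, 0.1250, 0.2500, 0.1250, 0.1250], E[r] = -0.6250, γ^t·E[r] = -0.625000, running G = -0.625000
t=1: π = [0.2656, 0.2031, 0.1406, 0.1406, 0.2500], E[r] = -0.5469, γ^t·E[r] = -0.382813, running G = -1.007813
t=2: π = [0.2793, 0.2012, 0.1426, 0.1504, 0.2266], E[r] = -0.5918, γ^t·E[r] = -0.289980, running G = -1.297793
t=3: π = [0.2766, 0.2039, 0.1438, 0.1501, 0.2256], E[r] = -0.5916, γ^t·E[r] = -0.202903, running G = -1.500696
t=4: π = [0.2760, 0.2038, 0.1438, 0.1505, 0.2259], E[r] = -0.5901, γ^t·E[r] = -0.141673, running G = -1.642368
t=5: π = [0.2760, 0.2038, 0.1438, 0.1505, 0.2260], E[r] = -0.5897, γ^t·E[r] = -0.099116, running G = -1.741485
t=6: π = [0.2760, 0.2038, 0.1438, 0.1505, 0.2260], E[r] = -0.5897, γ^t·E[r] = -0.069374, running G = -1.810859
t=7: π = [0.2760, 0.2038, 0.1438, 0.1505, 0.2260], E[r] = -0.5897, γ^t·E[r] = -0.048562, running G = -1.859421
t=8: π = [0.2760, 0.2038, 0.1438, 0.1505, 0.2260], E[r] = -0.5897, γ^t·E[r] = -0.033993, running G = -1.893414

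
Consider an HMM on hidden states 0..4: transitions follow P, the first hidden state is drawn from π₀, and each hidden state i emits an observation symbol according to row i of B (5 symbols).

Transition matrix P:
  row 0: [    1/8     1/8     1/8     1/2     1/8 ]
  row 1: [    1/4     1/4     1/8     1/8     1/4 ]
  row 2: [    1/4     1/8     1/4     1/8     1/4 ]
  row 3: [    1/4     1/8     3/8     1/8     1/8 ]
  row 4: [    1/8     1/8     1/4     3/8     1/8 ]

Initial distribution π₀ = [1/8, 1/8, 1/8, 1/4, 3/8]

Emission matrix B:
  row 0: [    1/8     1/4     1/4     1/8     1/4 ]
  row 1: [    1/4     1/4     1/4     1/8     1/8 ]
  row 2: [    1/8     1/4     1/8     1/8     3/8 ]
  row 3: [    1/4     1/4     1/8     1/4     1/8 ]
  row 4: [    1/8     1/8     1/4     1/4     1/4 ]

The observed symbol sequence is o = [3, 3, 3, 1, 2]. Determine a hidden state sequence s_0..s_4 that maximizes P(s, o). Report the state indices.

t=0: δ = [1.562e-02, 1.562e-02, 1.562e-02, 6.250e-02, 9.375e-02]  (obs o_0=3)
t=1: δ = [1.953e-03, 1.465e-03, 2.930e-03, 8.789e-03, 2.930e-03]  ψ = [3, 4, 3, 4, 4]  (obs o_1=3)
t=2: δ = [2.747e-04, 1.373e-04, 4.120e-04, 2.747e-04, 2.747e-04]  ψ = [3, 3, 3, 3, 3]  (obs o_2=3)
t=3: δ = [2.575e-05, 1.287e-05, 2.575e-05, 3.433e-05, 1.287e-05]  ψ = [2, 2, 2, 0, 2]  (obs o_3=1)
t=4: δ = [2.146e-06, 1.073e-06, 1.609e-06, 1.609e-06, 1.609e-06]  ψ = [3, 3, 3, 0, 2]  (obs o_4=2)
backtrack: best end state = 0; path = [4, 3, 0, 3, 0]

path = [4, 3, 0, 3, 0]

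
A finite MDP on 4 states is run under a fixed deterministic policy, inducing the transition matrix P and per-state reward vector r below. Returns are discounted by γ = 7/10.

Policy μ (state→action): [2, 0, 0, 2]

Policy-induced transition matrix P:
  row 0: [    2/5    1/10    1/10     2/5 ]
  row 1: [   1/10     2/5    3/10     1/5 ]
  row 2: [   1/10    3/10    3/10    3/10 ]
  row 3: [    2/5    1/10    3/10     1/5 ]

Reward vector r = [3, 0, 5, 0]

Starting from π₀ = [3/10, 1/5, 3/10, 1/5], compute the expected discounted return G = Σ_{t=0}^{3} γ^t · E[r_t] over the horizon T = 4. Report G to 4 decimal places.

G = 5.4556

t=0: π = [0.3000, 0.2000, 0.3000, 0.2000], E[r] = 2.4000, γ^t·E[r] = 2.400000, running G = 2.400000
t=1: π = [0.2500, 0.2200, 0.2400, 0.2900], E[r] = 1.9500, γ^t·E[r] = 1.365000, running G = 3.765000
t=2: π = [0.2620, 0.2140, 0.2500, 0.2740], E[r] = 2.0360, γ^t·E[r] = 0.997640, running G = 4.762640
t=3: π = [0.2608, 0.2142, 0.2476, 0.2774], E[r] = 2.0204, γ^t·E[r] = 0.692997, running G = 5.455637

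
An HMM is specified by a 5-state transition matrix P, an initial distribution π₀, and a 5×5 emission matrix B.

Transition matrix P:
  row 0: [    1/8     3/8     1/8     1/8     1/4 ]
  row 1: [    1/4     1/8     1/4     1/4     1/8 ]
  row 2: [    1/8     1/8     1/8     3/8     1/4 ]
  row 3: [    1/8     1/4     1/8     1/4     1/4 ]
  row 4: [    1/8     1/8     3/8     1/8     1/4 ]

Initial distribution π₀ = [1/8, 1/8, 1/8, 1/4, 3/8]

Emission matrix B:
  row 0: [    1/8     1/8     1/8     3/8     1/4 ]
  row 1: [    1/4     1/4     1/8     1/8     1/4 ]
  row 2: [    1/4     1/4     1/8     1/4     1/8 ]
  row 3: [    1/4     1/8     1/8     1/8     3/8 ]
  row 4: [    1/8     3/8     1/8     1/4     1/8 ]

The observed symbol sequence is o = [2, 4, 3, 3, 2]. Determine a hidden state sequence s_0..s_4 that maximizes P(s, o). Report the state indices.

path = [3, 3, 4, 2, 3]

t=0: δ = [1.562e-02, 1.562e-02, 1.562e-02, 3.125e-02, 4.688e-02]  (obs o_0=2)
t=1: δ = [1.465e-03, 1.953e-03, 2.197e-03, 2.930e-03, 1.465e-03]  ψ = [4, 3, 4, 3, 4]  (obs o_1=4)
t=2: δ = [1.831e-04, 9.155e-05, 1.373e-04, 1.030e-04, 1.831e-04]  ψ = [1, 3, 4, 2, 3]  (obs o_2=3)
t=3: δ = [8.583e-06, 8.583e-06, 1.717e-05, 6.437e-06, 1.144e-05]  ψ = [0, 0, 4, 2, 0]  (obs o_3=3)
t=4: δ = [2.682e-07, 4.023e-07, 5.364e-07, 8.047e-07, 5.364e-07]  ψ = [1, 0, 4, 2, 2]  (obs o_4=2)
backtrack: best end state = 3; path = [3, 3, 4, 2, 3]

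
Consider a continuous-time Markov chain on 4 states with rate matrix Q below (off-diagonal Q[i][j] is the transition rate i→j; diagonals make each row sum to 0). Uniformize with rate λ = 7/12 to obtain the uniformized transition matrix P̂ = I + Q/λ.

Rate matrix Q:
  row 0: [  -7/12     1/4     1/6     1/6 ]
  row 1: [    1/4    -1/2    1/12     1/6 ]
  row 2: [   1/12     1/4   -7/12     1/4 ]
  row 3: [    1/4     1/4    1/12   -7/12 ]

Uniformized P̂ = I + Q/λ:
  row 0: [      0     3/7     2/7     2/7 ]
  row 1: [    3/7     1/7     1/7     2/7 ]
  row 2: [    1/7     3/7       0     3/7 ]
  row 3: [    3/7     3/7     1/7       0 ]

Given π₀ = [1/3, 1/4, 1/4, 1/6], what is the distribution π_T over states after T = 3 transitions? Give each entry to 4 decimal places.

t=0: π = [0.3333, 0.2500, 0.2500, 0.1667]
t=1: π = [0.2143, 0.3571, 0.1548, 0.2738]
t=2: π = [0.2925, 0.3265, 0.1514, 0.2296]
t=3: π = [0.2600, 0.3353, 0.1630, 0.2417]

π = [0.2600, 0.3353, 0.1630, 0.2417]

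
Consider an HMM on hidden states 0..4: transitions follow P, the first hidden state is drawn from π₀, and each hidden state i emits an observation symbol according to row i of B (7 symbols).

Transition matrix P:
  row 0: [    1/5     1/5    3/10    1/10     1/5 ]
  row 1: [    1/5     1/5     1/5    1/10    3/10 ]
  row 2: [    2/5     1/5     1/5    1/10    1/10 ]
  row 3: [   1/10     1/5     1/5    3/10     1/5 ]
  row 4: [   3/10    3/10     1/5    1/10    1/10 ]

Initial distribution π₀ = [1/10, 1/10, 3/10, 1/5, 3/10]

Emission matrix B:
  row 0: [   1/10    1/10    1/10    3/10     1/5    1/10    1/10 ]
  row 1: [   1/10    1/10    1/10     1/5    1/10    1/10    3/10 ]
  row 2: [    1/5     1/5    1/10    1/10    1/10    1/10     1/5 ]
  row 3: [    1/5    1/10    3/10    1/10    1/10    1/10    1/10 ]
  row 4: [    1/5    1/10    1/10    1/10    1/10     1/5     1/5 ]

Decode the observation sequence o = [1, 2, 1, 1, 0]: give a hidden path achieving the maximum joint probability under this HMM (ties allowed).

t=0: δ = [1.000e-02, 1.000e-02, 6.000e-02, 2.000e-02, 3.000e-02]  (obs o_0=1)
t=1: δ = [2.400e-03, 1.200e-03, 1.200e-03, 1.800e-03, 6.000e-04]  ψ = [2, 2, 2, 2, 2]  (obs o_1=2)
t=2: δ = [4.800e-05, 4.800e-05, 1.440e-04, 5.400e-05, 4.800e-05]  ψ = [0, 0, 0, 3, 0]  (obs o_2=1)
t=3: δ = [5.760e-06, 2.880e-06, 5.760e-06, 1.620e-06, 1.440e-06]  ψ = [2, 2, 2, 3, 1]  (obs o_3=1)
t=4: δ = [2.304e-07, 1.152e-07, 3.456e-07, 1.152e-07, 2.304e-07]  ψ = [2, 0, 0, 0, 0]  (obs o_4=0)
backtrack: best end state = 2; path = [2, 0, 2, 0, 2]

path = [2, 0, 2, 0, 2]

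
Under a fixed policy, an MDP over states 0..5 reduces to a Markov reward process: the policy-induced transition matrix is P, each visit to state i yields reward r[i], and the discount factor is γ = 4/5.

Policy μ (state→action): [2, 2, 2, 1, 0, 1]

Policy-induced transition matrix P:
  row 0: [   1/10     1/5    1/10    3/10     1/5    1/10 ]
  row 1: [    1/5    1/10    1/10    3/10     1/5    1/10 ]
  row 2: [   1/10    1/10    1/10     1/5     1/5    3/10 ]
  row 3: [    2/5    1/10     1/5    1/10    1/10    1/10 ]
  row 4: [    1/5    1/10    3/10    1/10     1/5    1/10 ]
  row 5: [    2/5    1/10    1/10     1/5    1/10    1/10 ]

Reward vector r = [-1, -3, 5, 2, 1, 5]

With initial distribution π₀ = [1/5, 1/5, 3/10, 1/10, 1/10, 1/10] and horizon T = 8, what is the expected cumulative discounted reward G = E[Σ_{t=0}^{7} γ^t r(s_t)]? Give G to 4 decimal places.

G = 5.9772

t=0: π = [0.2000, 0.2000, 0.3000, 0.1000, 0.1000, 0.1000], E[r] = 1.5000, γ^t·E[r] = 1.500000, running G = 1.500000
t=1: π = [0.1900, 0.1200, 0.1300, 0.2200, 0.1800, 0.1600], E[r] = 1.5200, γ^t·E[r] = 1.216000, running G = 2.716000
t=2: π = [0.2440, 0.1190, 0.1580, 0.1910, 0.1620, 0.1260], E[r] = 1.3630, γ^t·E[r] = 0.872320, running G = 3.588320
t=3: π = [0.2232, 0.1244, 0.1515, 0.2010, 0.1683, 0.1316], E[r] = 1.3894, γ^t·E[r] = 0.711373, running G = 4.299693
t=4: π = [0.2291, 0.1223, 0.1538, 0.1978, 0.1667, 0.1303], E[r] = 1.3867, γ^t·E[r] = 0.567988, running G = 4.867681
t=5: π = [0.2273, 0.1229, 0.1531, 0.1987, 0.1672, 0.1308], E[r] = 1.3879, γ^t·E[r] = 0.454788, running G = 5.322469
t=6: π = [0.2278, 0.1227, 0.1533, 0.1984, 0.1671, 0.1306], E[r] = 1.3875, γ^t·E[r] = 0.363738, running G = 5.686206
t=7: π = [0.2277, 0.1228, 0.1533, 0.1985, 0.1671, 0.1307], E[r] = 1.3876, γ^t·E[r] = 0.291009, running G = 5.977216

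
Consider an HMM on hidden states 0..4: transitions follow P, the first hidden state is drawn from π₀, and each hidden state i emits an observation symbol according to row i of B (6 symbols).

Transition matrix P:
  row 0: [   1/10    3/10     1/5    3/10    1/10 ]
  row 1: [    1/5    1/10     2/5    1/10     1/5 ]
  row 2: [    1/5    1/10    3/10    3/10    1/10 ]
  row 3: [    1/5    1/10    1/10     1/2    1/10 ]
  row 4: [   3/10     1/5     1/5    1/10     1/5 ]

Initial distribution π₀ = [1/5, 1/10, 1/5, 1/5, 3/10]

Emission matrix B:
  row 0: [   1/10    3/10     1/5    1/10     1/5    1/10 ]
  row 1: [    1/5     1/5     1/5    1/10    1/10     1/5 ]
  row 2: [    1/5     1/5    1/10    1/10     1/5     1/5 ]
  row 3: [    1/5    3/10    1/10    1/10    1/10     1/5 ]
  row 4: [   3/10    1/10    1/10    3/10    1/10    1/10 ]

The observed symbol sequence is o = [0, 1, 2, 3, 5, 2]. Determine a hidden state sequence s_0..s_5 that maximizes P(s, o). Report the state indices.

t=0: δ = [2.000e-02, 2.000e-02, 4.000e-02, 4.000e-02, 9.000e-02]  (obs o_0=0)
t=1: δ = [8.100e-03, 3.600e-03, 3.600e-03, 6.000e-03, 1.800e-03]  ψ = [4, 4, 4, 3, 4]  (obs o_1=1)
t=2: δ = [2.400e-04, 4.860e-04, 1.620e-04, 3.000e-04, 8.100e-05]  ψ = [3, 0, 0, 3, 0]  (obs o_2=2)
t=3: δ = [9.720e-06, 7.200e-06, 1.944e-05, 1.500e-05, 2.916e-05]  ψ = [1, 0, 1, 3, 1]  (obs o_3=3)
t=4: δ = [8.748e-07, 1.166e-06, 1.166e-06, 1.500e-06, 5.832e-07]  ψ = [4, 4, 2, 3, 4]  (obs o_4=5)
t=5: δ = [6.000e-08, 5.249e-08, 4.666e-08, 7.500e-08, 2.333e-08]  ψ = [3, 0, 1, 3, 1]  (obs o_5=2)
backtrack: best end state = 3; path = [3, 3, 3, 3, 3, 3]

path = [3, 3, 3, 3, 3, 3]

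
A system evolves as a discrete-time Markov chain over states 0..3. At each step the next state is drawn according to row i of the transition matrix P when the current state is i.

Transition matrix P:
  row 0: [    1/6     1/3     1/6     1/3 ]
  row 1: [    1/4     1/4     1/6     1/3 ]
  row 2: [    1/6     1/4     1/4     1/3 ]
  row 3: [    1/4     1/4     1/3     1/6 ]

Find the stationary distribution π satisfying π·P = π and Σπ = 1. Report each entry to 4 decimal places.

π = [0.2128, 0.2677, 0.2338, 0.2857]

Balance equations π_j = Σ_i π_i·P[i][j]:
  π_0 = 1/6·π_0 + 1/4·π_1 + 1/6·π_2 + 1/4·π_3
  π_1 = 1/3·π_0 + 1/4·π_1 + 1/4·π_2 + 1/4·π_3
  π_2 = 1/6·π_0 + 1/6·π_1 + 1/4·π_2 + 1/3·π_3
  normalize: π_0 + π_1 + π_2 + π_3 = 1
Solving the linear system gives exactly π = [213/1001, 268/1001, 18/77, 2/7].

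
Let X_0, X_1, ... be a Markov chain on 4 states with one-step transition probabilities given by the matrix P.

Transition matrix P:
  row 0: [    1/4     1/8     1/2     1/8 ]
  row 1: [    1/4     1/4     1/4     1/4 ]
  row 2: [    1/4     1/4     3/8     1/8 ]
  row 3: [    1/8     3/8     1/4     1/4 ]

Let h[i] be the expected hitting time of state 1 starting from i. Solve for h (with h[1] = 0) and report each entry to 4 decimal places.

First-step conditioning: h[1] = 0; for i ≠ 1, h[i] = 1 + Σ_k P[i][k]·h[k].
  h[0] = 1 + 1/4·h[0] + 1/2·h[2] + 1/8·h[3]
  h[2] = 1 + 1/4·h[0] + 3/8·h[2] + 1/8·h[3]
  h[3] = 1 + 1/8·h[0] + 1/4·h[2] + 1/4·h[3]
Solving the 3×3 linear system over states ≠ 1 gives exactly h = [504/107, 0, 448/107, 376/107] (h[1] = 0 is the target).

h = [4.7103, 0.0000, 4.1869, 3.5140]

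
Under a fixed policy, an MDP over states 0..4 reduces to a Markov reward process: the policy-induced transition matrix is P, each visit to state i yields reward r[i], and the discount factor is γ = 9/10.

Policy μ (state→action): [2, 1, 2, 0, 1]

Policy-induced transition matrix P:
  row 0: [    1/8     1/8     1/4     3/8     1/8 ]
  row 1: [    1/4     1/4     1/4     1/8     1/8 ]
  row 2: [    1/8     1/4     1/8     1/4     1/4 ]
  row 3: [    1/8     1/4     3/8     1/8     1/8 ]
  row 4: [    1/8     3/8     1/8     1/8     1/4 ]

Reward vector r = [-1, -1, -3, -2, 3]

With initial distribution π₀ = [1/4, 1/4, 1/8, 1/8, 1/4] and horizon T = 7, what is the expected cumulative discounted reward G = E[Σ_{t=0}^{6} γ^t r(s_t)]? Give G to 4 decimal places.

t=0: π = [0.2500, 0.2500, 0.1250, 0.1250, 0.2500], E[r] = -0.3750, γ^t·E[r] = -0.375000, running G = -0.375000
t=1: π = [0.1563, 0.2500, 0.2188, 0.2031, 0.1719], E[r] = -0.9531, γ^t·E[r] = -0.857813, running G = -1.232813
t=2: π = [0.1563, 0.2520, 0.2266, 0.1914, 0.1738], E[r] = -0.9492, γ^t·E[r] = -0.768867, running G = -2.001680
t=3: π = [0.1565, 0.2522, 0.2239, 0.1924, 0.1750], E[r] = -0.9399, γ^t·E[r] = -0.685217, running G = -2.686897
t=4: π = [0.1565, 0.2523, 0.2242, 0.1921, 0.1749], E[r] = -0.9410, γ^t·E[r] = -0.617396, running G = -3.304293
t=5: π = [0.1565, 0.2523, 0.2241, 0.1922, 0.1749], E[r] = -0.9409, γ^t·E[r] = -0.555589, running G = -3.859882
t=6: π = [0.1565, 0.2523, 0.2241, 0.1922, 0.1749], E[r] = -0.9409, γ^t·E[r] = -0.500049, running G = -4.359931

G = -4.3599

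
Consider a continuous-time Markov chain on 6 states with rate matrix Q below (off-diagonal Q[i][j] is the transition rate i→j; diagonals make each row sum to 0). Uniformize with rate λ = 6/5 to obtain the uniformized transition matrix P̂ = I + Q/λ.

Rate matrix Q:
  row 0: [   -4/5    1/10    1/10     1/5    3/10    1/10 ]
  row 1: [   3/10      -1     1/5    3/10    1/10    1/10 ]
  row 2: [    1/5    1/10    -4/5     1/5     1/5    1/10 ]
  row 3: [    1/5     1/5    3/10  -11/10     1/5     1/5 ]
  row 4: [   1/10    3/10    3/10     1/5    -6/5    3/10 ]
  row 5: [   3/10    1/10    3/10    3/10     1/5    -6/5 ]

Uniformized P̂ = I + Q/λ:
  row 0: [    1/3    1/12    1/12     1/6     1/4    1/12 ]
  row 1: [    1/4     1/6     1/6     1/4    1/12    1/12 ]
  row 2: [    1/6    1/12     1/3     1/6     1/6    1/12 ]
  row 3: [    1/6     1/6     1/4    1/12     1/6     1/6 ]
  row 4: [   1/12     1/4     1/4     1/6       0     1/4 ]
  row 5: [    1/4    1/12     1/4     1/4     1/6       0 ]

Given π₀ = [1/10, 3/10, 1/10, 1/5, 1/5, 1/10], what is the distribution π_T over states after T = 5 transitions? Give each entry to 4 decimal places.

π = [0.2098, 0.1336, 0.2224, 0.1728, 0.1483, 0.1130]

t=0: π = [0.1000, 0.3000, 0.1000, 0.2000, 0.2000, 0.1000]
t=1: π = [0.2000, 0.1583, 0.2167, 0.1833, 0.1167, 0.1250]
t=2: π = [0.2139, 0.1313, 0.2215, 0.1750, 0.1507, 0.1076]
t=3: π = [0.2097, 0.1340, 0.2219, 0.1720, 0.1484, 0.1141]
t=4: π = [0.2099, 0.1336, 0.2224, 0.1730, 0.1482, 0.1129]
t=5: π = [0.2098, 0.1336, 0.2224, 0.1728, 0.1483, 0.1130]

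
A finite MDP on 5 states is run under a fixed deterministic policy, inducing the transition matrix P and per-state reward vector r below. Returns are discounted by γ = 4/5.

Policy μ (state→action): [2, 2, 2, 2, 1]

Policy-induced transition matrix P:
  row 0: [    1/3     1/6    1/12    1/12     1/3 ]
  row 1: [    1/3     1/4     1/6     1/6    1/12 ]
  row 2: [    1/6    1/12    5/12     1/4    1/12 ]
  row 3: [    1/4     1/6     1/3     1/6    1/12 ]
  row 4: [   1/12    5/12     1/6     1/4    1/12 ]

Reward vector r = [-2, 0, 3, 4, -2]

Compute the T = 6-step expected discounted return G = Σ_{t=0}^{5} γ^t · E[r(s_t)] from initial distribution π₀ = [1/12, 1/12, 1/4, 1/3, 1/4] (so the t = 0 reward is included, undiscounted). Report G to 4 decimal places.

G = 3.5208

t=0: π = [0.0833, 0.0833, 0.2500, 0.3333, 0.2500], E[r] = 1.4167, γ^t·E[r] = 1.416667, running G = 1.416667
t=1: π = [0.2014, 0.2153, 0.2778, 0.2014, 0.1042], E[r] = 1.0278, γ^t·E[r] = 0.822222, running G = 2.238889
t=2: π = [0.2442, 0.1875, 0.2529, 0.1817, 0.1337], E[r] = 0.7297, γ^t·E[r] = 0.467037, running G = 2.705926
t=3: π = [0.2426, 0.1946, 0.2398, 0.1785, 0.1444], E[r] = 0.6596, γ^t·E[r] = 0.337704, running G = 3.043630
t=4: π = [0.2424, 0.1990, 0.2362, 0.1785, 0.1440], E[r] = 0.6496, γ^t·E[r] = 0.266071, running G = 3.309700
t=5: π = [0.2431, 0.1996, 0.2353, 0.1781, 0.1439], E[r] = 0.6443, γ^t·E[r] = 0.211115, running G = 3.520816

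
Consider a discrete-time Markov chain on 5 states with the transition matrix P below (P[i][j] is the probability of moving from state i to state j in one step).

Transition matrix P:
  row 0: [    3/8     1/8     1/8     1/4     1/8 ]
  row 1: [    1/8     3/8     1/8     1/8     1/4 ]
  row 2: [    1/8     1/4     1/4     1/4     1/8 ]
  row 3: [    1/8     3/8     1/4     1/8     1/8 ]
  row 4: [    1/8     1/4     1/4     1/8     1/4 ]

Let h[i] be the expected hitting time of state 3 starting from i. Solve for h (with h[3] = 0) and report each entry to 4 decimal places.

h = [4.9956, 5.9738, 5.1354, 0.0000, 5.8690]

First-step conditioning: h[3] = 0; for i ≠ 3, h[i] = 1 + Σ_k P[i][k]·h[k].
  h[0] = 1 + 3/8·h[0] + 1/8·h[1] + 1/8·h[2] + 1/8·h[4]
  h[1] = 1 + 1/8·h[0] + 3/8·h[1] + 1/8·h[2] + 1/4·h[4]
  h[2] = 1 + 1/8·h[0] + 1/4·h[1] + 1/4·h[2] + 1/8·h[4]
  h[4] = 1 + 1/8·h[0] + 1/4·h[1] + 1/4·h[2] + 1/4·h[4]
Solving the 4×4 linear system over states ≠ 3 gives exactly h = [1144/229, 1368/229, 1176/229, 0, 1344/229] (h[3] = 0 is the target).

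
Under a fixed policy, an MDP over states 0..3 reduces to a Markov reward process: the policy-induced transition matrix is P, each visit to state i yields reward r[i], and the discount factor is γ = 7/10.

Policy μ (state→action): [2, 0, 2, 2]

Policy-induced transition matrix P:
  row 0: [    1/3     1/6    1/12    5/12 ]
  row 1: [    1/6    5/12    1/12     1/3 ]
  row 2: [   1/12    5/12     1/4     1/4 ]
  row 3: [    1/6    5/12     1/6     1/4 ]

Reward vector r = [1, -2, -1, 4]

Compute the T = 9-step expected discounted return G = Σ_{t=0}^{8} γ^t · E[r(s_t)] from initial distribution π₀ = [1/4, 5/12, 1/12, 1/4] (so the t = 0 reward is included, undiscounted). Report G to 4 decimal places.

t=0: π = [0.2500, 0.4167, 0.0833, 0.2500], E[r] = 0.3333, γ^t·E[r] = 0.333333, running G = 0.333333
t=1: π = [0.2014, 0.3542, 0.1181, 0.3264], E[r] = 0.6806, γ^t·E[r] = 0.476389, running G = 0.809722
t=2: π = [0.1904, 0.3663, 0.1302, 0.3131], E[r] = 0.5799, γ^t·E[r] = 0.284132, running G = 1.093854
t=3: π = [0.1875, 0.3691, 0.1311, 0.3123], E[r] = 0.5673, γ^t·E[r] = 0.194592, running G = 1.288446
t=4: π = [0.1870, 0.3698, 0.1312, 0.3120], E[r] = 0.5643, γ^t·E[r] = 0.135485, running G = 1.423930
t=5: π = [0.1869, 0.3699, 0.1312, 0.3120], E[r] = 0.5638, γ^t·E[r] = 0.094756, running G = 1.518686
t=6: π = [0.1869, 0.3699, 0.1312, 0.3120], E[r] = 0.5637, γ^t·E[r] = 0.066319, running G = 1.585005
t=7: π = [0.1869, 0.3699, 0.1312, 0.3120], E[r] = 0.5637, γ^t·E[r] = 0.046423, running G = 1.631428
t=8: π = [0.1869, 0.3699, 0.1312, 0.3120], E[r] = 0.5637, γ^t·E[r] = 0.032496, running G = 1.663924

G = 1.6639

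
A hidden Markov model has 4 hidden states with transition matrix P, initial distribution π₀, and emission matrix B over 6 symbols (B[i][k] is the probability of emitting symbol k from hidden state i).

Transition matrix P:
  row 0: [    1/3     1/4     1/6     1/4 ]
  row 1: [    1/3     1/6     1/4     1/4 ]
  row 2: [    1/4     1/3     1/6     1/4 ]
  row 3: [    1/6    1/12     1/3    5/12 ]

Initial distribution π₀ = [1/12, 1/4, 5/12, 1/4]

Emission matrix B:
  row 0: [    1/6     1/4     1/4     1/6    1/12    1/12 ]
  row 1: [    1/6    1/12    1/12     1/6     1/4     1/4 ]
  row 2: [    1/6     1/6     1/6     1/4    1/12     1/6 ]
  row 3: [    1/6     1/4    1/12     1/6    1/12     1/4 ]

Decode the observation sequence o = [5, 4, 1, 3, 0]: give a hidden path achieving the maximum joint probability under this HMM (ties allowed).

t=0: δ = [6.944e-03, 6.250e-02, 6.944e-02, 6.250e-02]  (obs o_0=5)
t=1: δ = [1.736e-03, 5.787e-03, 1.736e-03, 2.170e-03]  ψ = [1, 2, 3, 3]  (obs o_1=4)
t=2: δ = [4.823e-04, 8.038e-05, 2.411e-04, 3.617e-04]  ψ = [1, 1, 1, 1]  (obs o_2=1)
t=3: δ = [2.679e-05, 2.009e-05, 3.014e-05, 2.512e-05]  ψ = [0, 0, 3, 3]  (obs o_3=3)
t=4: δ = [1.488e-06, 1.674e-06, 1.395e-06, 1.744e-06]  ψ = [0, 2, 3, 3]  (obs o_4=0)
backtrack: best end state = 3; path = [2, 1, 3, 3, 3]

path = [2, 1, 3, 3, 3]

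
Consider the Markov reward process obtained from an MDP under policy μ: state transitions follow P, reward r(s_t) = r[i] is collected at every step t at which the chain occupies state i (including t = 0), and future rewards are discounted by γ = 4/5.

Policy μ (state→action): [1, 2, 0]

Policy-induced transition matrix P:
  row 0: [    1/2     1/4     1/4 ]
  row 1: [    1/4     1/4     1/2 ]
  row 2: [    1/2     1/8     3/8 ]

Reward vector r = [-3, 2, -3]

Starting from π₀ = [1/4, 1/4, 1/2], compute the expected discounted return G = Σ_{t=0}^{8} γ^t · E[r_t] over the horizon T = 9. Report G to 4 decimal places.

t=0: π = [0.2500, 0.2500, 0.5000], E[r] = -1.7500, γ^t·E[r] = -1.750000, running G = -1.750000
t=1: π = [0.4375, 0.1875, 0.3750], E[r] = -2.0625, γ^t·E[r] = -1.650000, running G = -3.400000
t=2: π = [0.4531, 0.2031, 0.3438], E[r] = -1.9844, γ^t·E[r] = -1.270000, running G = -4.670000
t=3: π = [0.4492, 0.2070, 0.3438], E[r] = -1.9648, γ^t·E[r] = -1.006000, running G = -5.676000
t=4: π = [0.4482, 0.2070, 0.3447], E[r] = -1.9648, γ^t·E[r] = -0.804800, running G = -6.480800
t=5: π = [0.4482, 0.2069, 0.3448], E[r] = -1.9655, γ^t·E[r] = -0.644040, running G = -7.124840
t=6: π = [0.4483, 0.2069, 0.3448], E[r] = -1.9655, γ^t·E[r] = -0.515252, running G = -7.640092
t=7: π = [0.4483, 0.2069, 0.3448], E[r] = -1.9655, γ^t·E[r] = -0.412200, running G = -8.052292
t=8: π = [0.4483, 0.2069, 0.3448], E[r] = -1.9655, γ^t·E[r] = -0.329759, running G = -8.382051

G = -8.3821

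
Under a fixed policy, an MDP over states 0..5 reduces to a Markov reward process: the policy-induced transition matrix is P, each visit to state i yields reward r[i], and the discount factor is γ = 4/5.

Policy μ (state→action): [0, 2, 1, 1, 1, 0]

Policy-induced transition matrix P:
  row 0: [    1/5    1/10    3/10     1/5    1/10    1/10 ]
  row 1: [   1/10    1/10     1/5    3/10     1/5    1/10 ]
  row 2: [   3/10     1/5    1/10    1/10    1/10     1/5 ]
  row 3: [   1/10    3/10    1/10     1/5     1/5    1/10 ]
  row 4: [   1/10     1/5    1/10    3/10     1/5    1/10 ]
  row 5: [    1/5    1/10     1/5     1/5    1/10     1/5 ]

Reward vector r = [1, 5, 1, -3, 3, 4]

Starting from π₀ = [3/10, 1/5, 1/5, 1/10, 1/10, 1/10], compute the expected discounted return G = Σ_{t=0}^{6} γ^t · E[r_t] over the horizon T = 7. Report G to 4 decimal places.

G = 6.3507

t=0: π = [0.3000, 0.2000, 0.2000, 0.1000, 0.1000, 0.1000], E[r] = 1.9000, γ^t·E[r] = 1.900000, running G = 1.900000
t=1: π = [0.1800, 0.1500, 0.1900, 0.2100, 0.1400, 0.1300], E[r] = 1.4300, γ^t·E[r] = 1.144000, running G = 3.044000
t=2: π = [0.1690, 0.1750, 0.1640, 0.2100, 0.1500, 0.1320], E[r] = 1.5560, γ^t·E[r] = 0.995840, running G = 4.039840
t=3: π = [0.1629, 0.1734, 0.1645, 0.2161, 0.1535, 0.1296], E[r] = 1.5250, γ^t·E[r] = 0.780800, running G = 4.820640
t=4: π = [0.1622, 0.1750, 0.1629, 0.2162, 0.1543, 0.1294], E[r] = 1.5320, γ^t·E[r] = 0.627487, running G = 5.448127
t=5: π = [0.1617, 0.1750, 0.1629, 0.2166, 0.1546, 0.1292], E[r] = 1.5301, γ^t·E[r] = 0.501379, running G = 5.949506
t=6: π = [0.1617, 0.1751, 0.1628, 0.2167, 0.1546, 0.1292], E[r] = 1.5305, γ^t·E[r] = 0.401209, running G = 6.350715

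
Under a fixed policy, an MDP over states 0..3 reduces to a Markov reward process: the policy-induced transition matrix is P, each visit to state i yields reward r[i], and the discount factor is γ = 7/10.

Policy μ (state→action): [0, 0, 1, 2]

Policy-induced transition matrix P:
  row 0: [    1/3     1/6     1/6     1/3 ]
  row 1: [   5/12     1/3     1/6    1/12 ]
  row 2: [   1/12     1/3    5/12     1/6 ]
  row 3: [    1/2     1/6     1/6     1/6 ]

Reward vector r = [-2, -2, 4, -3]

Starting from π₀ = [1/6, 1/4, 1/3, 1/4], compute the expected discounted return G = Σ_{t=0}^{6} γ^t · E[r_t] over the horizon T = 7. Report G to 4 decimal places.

G = -1.8733

t=0: π = [0.1667, 0.2500, 0.3333, 0.2500], E[r] = -0.2500, γ^t·E[r] = -0.250000, running G = -0.250000
t=1: π = [0.3125, 0.2639, 0.2500, 0.1736], E[r] = -0.6736, γ^t·E[r] = -0.471528, running G = -0.721528
t=2: π = [0.3218, 0.2523, 0.2292, 0.1968], E[r] = -0.8218, γ^t·E[r] = -0.402662, running G = -1.124190
t=3: π = [0.3299, 0.2469, 0.2240, 0.1993], E[r] = -0.8555, γ^t·E[r] = -0.293442, running G = -1.417632
t=4: π = [0.3311, 0.2451, 0.2227, 0.2011], E[r] = -0.8651, γ^t·E[r] = -0.207718, running G = -1.625350
t=5: π = [0.3316, 0.2446, 0.2223, 0.2014], E[r] = -0.8674, γ^t·E[r] = -0.145791, running G = -1.771141
t=6: π = [0.3317, 0.2445, 0.2222, 0.2015], E[r] = -0.8681, γ^t·E[r] = -0.102126, running G = -1.873266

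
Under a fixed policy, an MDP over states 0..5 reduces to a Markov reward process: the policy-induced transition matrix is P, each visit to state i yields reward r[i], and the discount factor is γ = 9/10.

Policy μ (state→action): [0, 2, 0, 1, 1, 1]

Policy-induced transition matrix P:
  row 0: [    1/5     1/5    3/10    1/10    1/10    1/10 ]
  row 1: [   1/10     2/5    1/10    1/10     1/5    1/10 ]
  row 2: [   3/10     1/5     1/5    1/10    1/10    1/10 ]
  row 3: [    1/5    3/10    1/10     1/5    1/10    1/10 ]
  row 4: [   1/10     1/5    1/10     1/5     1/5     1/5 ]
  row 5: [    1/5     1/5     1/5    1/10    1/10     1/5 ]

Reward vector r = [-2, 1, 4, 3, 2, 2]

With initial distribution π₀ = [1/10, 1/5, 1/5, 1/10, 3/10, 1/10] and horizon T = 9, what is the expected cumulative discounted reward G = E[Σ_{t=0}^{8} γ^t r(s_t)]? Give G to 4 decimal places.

G = 9.5433

t=0: π = [0.1000, 0.2000, 0.2000, 0.1000, 0.3000, 0.1000], E[r] = 1.9000, γ^t·E[r] = 1.900000, running G = 1.900000
t=1: π = [0.1700, 0.2500, 0.1500, 0.1400, 0.1500, 0.1400], E[r] = 1.5100, γ^t·E[r] = 1.359000, running G = 3.259000
t=2: π = [0.1750, 0.2640, 0.1630, 0.1290, 0.1400, 0.1290], E[r] = 1.4910, γ^t·E[r] = 1.207710, running G = 4.466710
t=3: π = [0.1759, 0.2657, 0.1642, 0.1269, 0.1404, 0.1269], E[r] = 1.4860, γ^t·E[r] = 1.083294, running G = 5.550004
t=4: π = [0.1758, 0.2658, 0.1643, 0.1267, 0.1406, 0.1267], E[r] = 1.4862, γ^t·E[r] = 0.975122, running G = 6.525126
t=5: π = [0.1758, 0.2658, 0.1643, 0.1267, 0.1406, 0.1267], E[r] = 1.4863, γ^t·E[r] = 0.877635, running G = 7.402761
t=6: π = [0.1758, 0.2658, 0.1643, 0.1267, 0.1406, 0.1267], E[r] = 1.4863, γ^t·E[r] = 0.789880, running G = 8.192641
t=7: π = [0.1758, 0.2658, 0.1643, 0.1267, 0.1406, 0.1267], E[r] = 1.4863, γ^t·E[r] = 0.710893, running G = 8.903534
t=8: π = [0.1758, 0.2658, 0.1643, 0.1267, 0.1406, 0.1267], E[r] = 1.4863, γ^t·E[r] = 0.639804, running G = 9.543337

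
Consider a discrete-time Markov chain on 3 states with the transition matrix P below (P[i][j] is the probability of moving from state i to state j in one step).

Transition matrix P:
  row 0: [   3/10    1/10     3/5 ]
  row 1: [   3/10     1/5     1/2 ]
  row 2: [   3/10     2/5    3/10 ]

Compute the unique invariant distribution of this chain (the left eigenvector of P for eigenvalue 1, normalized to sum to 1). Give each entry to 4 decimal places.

π = [0.3000, 0.2583, 0.4417]

Balance equations π_j = Σ_i π_i·P[i][j]:
  π_0 = 3/10·π_0 + 3/10·π_1 + 3/10·π_2
  π_1 = 1/10·π_0 + 1/5·π_1 + 2/5·π_2
  normalize: π_0 + π_1 + π_2 = 1
Solving the linear system gives exactly π = [3/10, 31/120, 53/120].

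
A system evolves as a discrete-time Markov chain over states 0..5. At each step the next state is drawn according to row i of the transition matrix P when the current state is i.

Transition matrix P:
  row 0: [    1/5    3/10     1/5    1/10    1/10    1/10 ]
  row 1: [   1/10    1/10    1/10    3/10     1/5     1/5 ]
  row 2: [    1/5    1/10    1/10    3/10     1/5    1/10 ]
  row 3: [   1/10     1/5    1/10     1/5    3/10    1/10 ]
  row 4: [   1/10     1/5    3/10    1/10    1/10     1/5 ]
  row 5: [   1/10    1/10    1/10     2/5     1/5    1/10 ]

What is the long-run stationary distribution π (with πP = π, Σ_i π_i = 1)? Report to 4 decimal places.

π = [0.1279, 0.1674, 0.1510, 0.2271, 0.1908, 0.1358]

Balance equations π_j = Σ_i π_i·P[i][j]:
  π_0 = 1/5·π_0 + 1/10·π_1 + 1/5·π_2 + 1/10·π_3 + 1/10·π_4 + 1/10·π_5
  π_1 = 3/10·π_0 + 1/10·π_1 + 1/10·π_2 + 1/5·π_3 + 1/5·π_4 + 1/10·π_5
  π_2 = 1/5·π_0 + 1/10·π_1 + 1/10·π_2 + 1/10·π_3 + 3/10·π_4 + 1/10·π_5
  π_3 = 1/10·π_0 + 3/10·π_1 + 3/10·π_2 + 1/5·π_3 + 1/10·π_4 + 2/5·π_5
  π_4 = 1/10·π_0 + 1/5·π_1 + 1/5·π_2 + 3/10·π_3 + 1/10·π_4 + 1/5·π_5
  normalize: π_0 + π_1 + π_2 + π_3 + π_4 + π_5 = 1
Solving the linear system gives exactly π = [1297/10142, 3395/20284, 1531/10142, 4607/20284, 3871/20284, 2755/20284].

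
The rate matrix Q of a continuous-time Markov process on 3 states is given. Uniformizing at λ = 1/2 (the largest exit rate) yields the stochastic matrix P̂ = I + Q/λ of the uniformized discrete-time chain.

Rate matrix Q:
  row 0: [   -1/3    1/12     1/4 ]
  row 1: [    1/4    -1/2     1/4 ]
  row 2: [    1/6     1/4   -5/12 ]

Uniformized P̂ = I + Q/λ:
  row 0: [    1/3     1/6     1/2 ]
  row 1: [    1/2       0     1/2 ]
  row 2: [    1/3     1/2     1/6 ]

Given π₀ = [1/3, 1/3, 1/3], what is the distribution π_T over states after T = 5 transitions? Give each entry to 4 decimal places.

t=0: π = [0.3333, 0.3333, 0.3333]
t=1: π = [0.3889, 0.2222, 0.3889]
t=2: π = [0.3704, 0.2593, 0.3704]
t=3: π = [0.3765, 0.2469, 0.3765]
t=4: π = [0.3745, 0.2510, 0.3745]
t=5: π = [0.3752, 0.2497, 0.3752]

π = [0.3752, 0.2497, 0.3752]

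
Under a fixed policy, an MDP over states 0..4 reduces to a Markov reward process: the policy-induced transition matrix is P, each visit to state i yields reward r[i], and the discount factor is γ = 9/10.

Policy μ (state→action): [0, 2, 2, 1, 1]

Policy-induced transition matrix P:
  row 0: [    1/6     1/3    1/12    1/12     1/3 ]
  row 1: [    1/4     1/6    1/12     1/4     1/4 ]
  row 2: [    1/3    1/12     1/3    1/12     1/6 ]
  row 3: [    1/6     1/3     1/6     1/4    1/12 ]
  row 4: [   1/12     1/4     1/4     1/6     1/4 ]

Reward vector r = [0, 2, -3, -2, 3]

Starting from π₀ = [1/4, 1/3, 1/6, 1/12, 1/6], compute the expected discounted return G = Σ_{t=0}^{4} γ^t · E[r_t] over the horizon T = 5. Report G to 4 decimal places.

G = 1.4056

t=0: π = [0.2500, 0.3333, 0.1667, 0.0833, 0.1667], E[r] = 0.5000, γ^t·E[r] = 0.500000, running G = 0.500000
t=1: π = [0.2083, 0.2222, 0.1597, 0.1667, 0.2431], E[r] = 0.3611, γ^t·E[r] = 0.325000, running G = 0.825000
t=2: π = [0.1916, 0.2361, 0.1777, 0.1684, 0.2263], E[r] = 0.2813, γ^t·E[r] = 0.227813, running G = 1.052813
t=3: π = [0.1971, 0.2307, 0.1795, 0.1696, 0.2231], E[r] = 0.2530, γ^t·E[r] = 0.184430, running G = 1.237242
t=4: π = [0.1972, 0.2314, 0.1795, 0.1686, 0.2232], E[r] = 0.2566, γ^t·E[r] = 0.168339, running G = 1.405581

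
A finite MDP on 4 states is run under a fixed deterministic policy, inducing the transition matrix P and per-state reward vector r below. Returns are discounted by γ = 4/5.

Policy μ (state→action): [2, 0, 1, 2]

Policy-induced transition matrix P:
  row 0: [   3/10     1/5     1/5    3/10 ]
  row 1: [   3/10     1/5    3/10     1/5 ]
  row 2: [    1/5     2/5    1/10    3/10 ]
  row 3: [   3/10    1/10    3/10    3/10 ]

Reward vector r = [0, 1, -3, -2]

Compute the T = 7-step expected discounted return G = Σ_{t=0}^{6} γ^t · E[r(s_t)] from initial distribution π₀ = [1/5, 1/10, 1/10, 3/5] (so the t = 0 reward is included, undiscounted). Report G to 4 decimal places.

G = -4.5453

t=0: π = [0.2000, 0.1000, 0.1000, 0.6000], E[r] = -1.4000, γ^t·E[r] = -1.400000, running G = -1.400000
t=1: π = [0.2900, 0.1600, 0.2600, 0.2900], E[r] = -1.2000, γ^t·E[r] = -0.960000, running G = -2.360000
t=2: π = [0.2740, 0.2230, 0.2190, 0.2840], E[r] = -1.0020, γ^t·E[r] = -0.641280, running G = -3.001280
t=3: π = [0.2781, 0.2154, 0.2288, 0.2777], E[r] = -1.0264, γ^t·E[r] = -0.525517, running G = -3.526797
t=4: π = [0.2771, 0.2180, 0.2264, 0.2785], E[r] = -1.0182, γ^t·E[r] = -0.417063, running G = -3.943860
t=5: π = [0.2774, 0.2174, 0.2270, 0.2782], E[r] = -1.0200, γ^t·E[r] = -0.334223, running G = -4.278083
t=6: π = [0.2773, 0.2176, 0.2269, 0.2783], E[r] = -1.0195, γ^t·E[r] = -0.267262, running G = -4.545345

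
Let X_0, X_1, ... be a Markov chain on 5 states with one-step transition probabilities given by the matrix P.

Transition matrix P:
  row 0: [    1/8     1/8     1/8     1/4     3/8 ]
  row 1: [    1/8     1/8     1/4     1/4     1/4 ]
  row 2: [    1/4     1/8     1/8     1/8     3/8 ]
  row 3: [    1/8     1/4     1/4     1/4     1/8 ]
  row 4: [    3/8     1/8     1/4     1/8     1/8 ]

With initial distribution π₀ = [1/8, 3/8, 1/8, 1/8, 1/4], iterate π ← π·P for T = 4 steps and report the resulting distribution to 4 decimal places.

π = [0.2113, 0.1493, 0.1987, 0.1944, 0.2463]

t=0: π = [0.1250, 0.3750, 0.1250, 0.1250, 0.2500]
t=1: π = [0.2031, 0.1406, 0.2188, 0.2031, 0.2344]
t=2: π = [0.2109, 0.1504, 0.1973, 0.1934, 0.2480]
t=3: π = [0.2117, 0.1492, 0.1990, 0.1943, 0.2458]
t=4: π = [0.2113, 0.1493, 0.1987, 0.1944, 0.2463]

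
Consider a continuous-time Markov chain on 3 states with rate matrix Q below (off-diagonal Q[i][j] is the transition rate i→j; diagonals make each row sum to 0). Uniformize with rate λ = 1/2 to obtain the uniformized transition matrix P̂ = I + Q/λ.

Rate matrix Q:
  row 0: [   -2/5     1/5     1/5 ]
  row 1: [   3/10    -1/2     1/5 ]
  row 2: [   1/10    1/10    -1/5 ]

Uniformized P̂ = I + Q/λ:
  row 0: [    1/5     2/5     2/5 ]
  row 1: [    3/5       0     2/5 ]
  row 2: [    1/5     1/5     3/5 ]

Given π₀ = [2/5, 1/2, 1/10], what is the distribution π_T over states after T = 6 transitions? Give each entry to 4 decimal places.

t=0: π = [0.4000, 0.5000, 0.1000]
t=1: π = [0.4000, 0.1800, 0.4200]
t=2: π = [0.2720, 0.2440, 0.4840]
t=3: π = [0.2976, 0.2056, 0.4968]
t=4: π = [0.2822, 0.2184, 0.4994]
t=5: π = [0.2874, 0.2128, 0.4999]
t=6: π = [0.2851, 0.2149, 0.5000]

π = [0.2851, 0.2149, 0.5000]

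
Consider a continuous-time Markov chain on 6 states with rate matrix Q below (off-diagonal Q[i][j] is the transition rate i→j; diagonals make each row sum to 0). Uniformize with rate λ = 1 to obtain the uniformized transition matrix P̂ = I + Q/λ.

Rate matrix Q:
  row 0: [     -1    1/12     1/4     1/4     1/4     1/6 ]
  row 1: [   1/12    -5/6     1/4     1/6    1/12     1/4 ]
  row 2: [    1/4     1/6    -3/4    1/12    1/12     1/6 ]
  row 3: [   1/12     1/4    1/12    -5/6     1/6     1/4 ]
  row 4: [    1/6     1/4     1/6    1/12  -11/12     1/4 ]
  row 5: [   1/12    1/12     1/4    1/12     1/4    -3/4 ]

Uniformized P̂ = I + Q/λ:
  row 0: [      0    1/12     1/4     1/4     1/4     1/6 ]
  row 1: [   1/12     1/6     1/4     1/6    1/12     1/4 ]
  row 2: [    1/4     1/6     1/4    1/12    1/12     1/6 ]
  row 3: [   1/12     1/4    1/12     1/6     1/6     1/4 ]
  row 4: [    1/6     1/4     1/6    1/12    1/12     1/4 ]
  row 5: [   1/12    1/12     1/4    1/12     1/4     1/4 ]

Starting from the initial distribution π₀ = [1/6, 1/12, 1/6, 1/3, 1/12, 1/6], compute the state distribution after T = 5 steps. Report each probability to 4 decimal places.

t=0: π = [0.1667, 0.0833, 0.1667, 0.3333, 0.0833, 0.1667]
t=1: π = [0.1042, 0.1736, 0.1875, 0.1458, 0.1667, 0.2222]
t=2: π = [0.1198, 0.1655, 0.2118, 0.1273, 0.1499, 0.2257]
t=3: π = [0.1211, 0.1610, 0.2163, 0.1277, 0.1515, 0.2224]
t=4: π = [0.1219, 0.1613, 0.2161, 0.1276, 0.1512, 0.2219]
t=5: π = [0.1218, 0.1613, 0.2161, 0.1277, 0.1513, 0.2218]

π = [0.1218, 0.1613, 0.2161, 0.1277, 0.1513, 0.2218]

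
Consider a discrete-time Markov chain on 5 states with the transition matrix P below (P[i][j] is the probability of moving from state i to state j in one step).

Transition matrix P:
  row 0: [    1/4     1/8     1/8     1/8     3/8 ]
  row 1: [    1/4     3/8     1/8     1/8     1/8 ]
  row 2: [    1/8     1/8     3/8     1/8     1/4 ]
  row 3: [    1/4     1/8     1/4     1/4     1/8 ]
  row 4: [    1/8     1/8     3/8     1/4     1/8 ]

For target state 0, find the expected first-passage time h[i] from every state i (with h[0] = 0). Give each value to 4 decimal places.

First-step conditioning: h[0] = 0; for i ≠ 0, h[i] = 1 + Σ_k P[i][k]·h[k].
  h[1] = 1 + 3/8·h[1] + 1/8·h[2] + 1/8·h[3] + 1/8·h[4]
  h[2] = 1 + 1/8·h[1] + 3/8·h[2] + 1/8·h[3] + 1/4·h[4]
  h[3] = 1 + 1/8·h[1] + 1/4·h[2] + 1/4·h[3] + 1/8·h[4]
  h[4] = 1 + 1/8·h[1] + 3/8·h[2] + 1/4·h[3] + 1/8·h[4]
Solving the 4×4 linear system over states ≠ 0 gives exactly h = [0, 856/171, 1024/171, 880/171, 112/19] (h[0] = 0 is the target).

h = [0.0000, 5.0058, 5.9883, 5.1462, 5.8947]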